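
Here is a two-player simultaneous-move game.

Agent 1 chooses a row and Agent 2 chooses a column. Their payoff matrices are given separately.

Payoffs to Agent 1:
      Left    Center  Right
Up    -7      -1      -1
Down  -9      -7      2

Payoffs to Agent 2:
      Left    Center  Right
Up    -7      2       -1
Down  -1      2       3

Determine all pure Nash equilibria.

For each player, find the best response to each opponent profile; mutual best responses are the pure NE.
Agent 1 against Left: payoffs -7, -9 → best response Up.
Agent 1 against Center: payoffs -1, -7 → best response Up.
Agent 1 against Right: payoffs -1, 2 → best response Down.
Agent 2 against Up: payoffs -7, 2, -1 → best response Center.
Agent 2 against Down: payoffs -1, 2, 3 → best response Right.
Mutual best responses: (Up, Center); (Down, Right).

Pure-strategy Nash equilibria: (Up, Center) and (Down, Right)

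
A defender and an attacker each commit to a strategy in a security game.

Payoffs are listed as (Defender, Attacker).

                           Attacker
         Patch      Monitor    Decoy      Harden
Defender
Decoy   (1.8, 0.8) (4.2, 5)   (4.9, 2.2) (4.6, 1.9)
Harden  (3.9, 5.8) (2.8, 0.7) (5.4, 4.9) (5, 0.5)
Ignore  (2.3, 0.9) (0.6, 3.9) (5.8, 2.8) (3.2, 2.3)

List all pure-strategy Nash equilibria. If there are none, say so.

Pure-strategy Nash equilibria: (Decoy, Monitor), (Harden, Patch)

Check each profile: it is a Nash equilibrium iff no player can strictly gain by switching unilaterally.
(Decoy, Patch): Defender can switch to Harden (1.8 → 3.9). Not NE.
(Decoy, Monitor): Defender gets 4.2, best alternative 2.8; Attacker gets 5, best alternative 2.2. No profitable deviation — NE.
(Decoy, Decoy): Defender can switch to Harden (4.9 → 5.4). Not NE.
(Decoy, Harden): Defender can switch to Harden (4.6 → 5). Not NE.
(Harden, Patch): Defender gets 3.9, best alternative 2.3; Attacker gets 5.8, best alternative 4.9. No profitable deviation — NE.
(Harden, Monitor): Defender can switch to Decoy (2.8 → 4.2). Not NE.
(Harden, Decoy): Defender can switch to Ignore (5.4 → 5.8). Not NE.
(Harden, Harden): Attacker can switch to Patch (0.5 → 5.8). Not NE.
(Ignore, Patch): Defender can switch to Harden (2.3 → 3.9). Not NE.
(Ignore, Monitor): Defender can switch to Decoy (0.6 → 4.2). Not NE.
(Ignore, Decoy): Attacker can switch to Monitor (2.8 → 3.9). Not NE.
(Ignore, Harden): Defender can switch to Decoy (3.2 → 4.6). Not NE.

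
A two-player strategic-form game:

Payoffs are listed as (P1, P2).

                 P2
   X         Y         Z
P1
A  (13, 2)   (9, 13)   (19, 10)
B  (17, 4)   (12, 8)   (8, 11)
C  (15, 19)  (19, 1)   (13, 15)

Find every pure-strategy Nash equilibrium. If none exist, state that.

none

For each strategy profile, look for a profitable unilateral deviation.
(A, X): P1 can switch to B (13 → 17). Not NE.
(A, Y): P1 can switch to B (9 → 12). Not NE.
(A, Z): P2 can switch to Y (10 → 13). Not NE.
(B, X): P2 can switch to Y (4 → 8). Not NE.
(B, Y): P1 can switch to C (12 → 19). Not NE.
(B, Z): P1 can switch to A (8 → 19). Not NE.
(C, X): P1 can switch to B (15 → 17). Not NE.
(C, Y): P2 can switch to X (1 → 19). Not NE.
(C, Z): P1 can switch to A (13 → 19). Not NE.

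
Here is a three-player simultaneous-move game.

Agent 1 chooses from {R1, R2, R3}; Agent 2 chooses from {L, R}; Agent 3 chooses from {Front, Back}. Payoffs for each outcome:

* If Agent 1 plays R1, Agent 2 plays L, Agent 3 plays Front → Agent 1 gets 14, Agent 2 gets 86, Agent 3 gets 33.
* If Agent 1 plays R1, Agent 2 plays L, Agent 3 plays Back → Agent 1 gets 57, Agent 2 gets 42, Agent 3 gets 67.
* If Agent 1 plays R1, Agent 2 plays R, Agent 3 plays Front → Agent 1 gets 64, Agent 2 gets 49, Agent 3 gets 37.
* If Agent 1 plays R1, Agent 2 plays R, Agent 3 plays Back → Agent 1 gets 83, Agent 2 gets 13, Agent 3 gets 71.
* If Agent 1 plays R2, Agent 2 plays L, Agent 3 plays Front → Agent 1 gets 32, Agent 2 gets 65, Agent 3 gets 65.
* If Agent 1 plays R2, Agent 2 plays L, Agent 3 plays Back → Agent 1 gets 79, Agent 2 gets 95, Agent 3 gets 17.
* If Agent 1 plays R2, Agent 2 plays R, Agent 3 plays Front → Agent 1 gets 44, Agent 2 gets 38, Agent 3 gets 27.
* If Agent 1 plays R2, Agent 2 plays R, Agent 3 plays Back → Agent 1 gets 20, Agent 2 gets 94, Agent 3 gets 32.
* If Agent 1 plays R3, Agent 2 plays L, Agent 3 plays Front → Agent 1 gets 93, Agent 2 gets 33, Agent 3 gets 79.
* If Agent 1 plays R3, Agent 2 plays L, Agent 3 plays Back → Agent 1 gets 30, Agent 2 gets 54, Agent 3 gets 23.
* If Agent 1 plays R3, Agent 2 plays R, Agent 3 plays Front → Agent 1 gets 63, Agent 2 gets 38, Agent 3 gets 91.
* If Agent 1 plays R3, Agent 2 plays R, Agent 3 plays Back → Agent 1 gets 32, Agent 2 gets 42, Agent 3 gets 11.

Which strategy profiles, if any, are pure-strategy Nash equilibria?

none

For each player, find the best response to each opponent profile; mutual best responses are the pure NE.
Agent 1 against (L, Front): payoffs 14, 32, 93 → best response R3.
Agent 1 against (L, Back): payoffs 57, 79, 30 → best response R2.
Agent 1 against (R, Front): payoffs 64, 44, 63 → best response R1.
Agent 1 against (R, Back): payoffs 83, 20, 32 → best response R1.
Agent 2 against (R1, Front): payoffs 86, 49 → best response L.
Agent 2 against (R1, Back): payoffs 42, 13 → best response L.
Agent 2 against (R2, Front): payoffs 65, 38 → best response L.
Agent 2 against (R2, Back): payoffs 95, 94 → best response L.
Agent 2 against (R3, Front): payoffs 33, 38 → best response R.
Agent 2 against (R3, Back): payoffs 54, 42 → best response L.
Agent 3 against (R1, L): payoffs 33, 67 → best response Back.
Agent 3 against (R1, R): payoffs 37, 71 → best response Back.
Agent 3 against (R2, L): payoffs 65, 17 → best response Front.
Agent 3 against (R2, R): payoffs 27, 32 → best response Back.
Agent 3 against (R3, L): payoffs 79, 23 → best response Front.
Agent 3 against (R3, R): payoffs 91, 11 → best response Front.
No profile is a mutual best response for all players.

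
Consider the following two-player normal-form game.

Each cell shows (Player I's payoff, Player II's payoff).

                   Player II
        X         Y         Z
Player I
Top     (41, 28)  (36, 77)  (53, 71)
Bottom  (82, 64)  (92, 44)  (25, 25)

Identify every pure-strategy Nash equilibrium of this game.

Pure NE: (Bottom, X)

Player I against X: payoffs 41, 82 → best response Bottom.
Player I against Y: payoffs 36, 92 → best response Bottom.
Player I against Z: payoffs 53, 25 → best response Top.
Player II against Top: payoffs 28, 77, 71 → best response Y.
Player II against Bottom: payoffs 64, 44, 25 → best response X.
Mutual best responses: (Bottom, X).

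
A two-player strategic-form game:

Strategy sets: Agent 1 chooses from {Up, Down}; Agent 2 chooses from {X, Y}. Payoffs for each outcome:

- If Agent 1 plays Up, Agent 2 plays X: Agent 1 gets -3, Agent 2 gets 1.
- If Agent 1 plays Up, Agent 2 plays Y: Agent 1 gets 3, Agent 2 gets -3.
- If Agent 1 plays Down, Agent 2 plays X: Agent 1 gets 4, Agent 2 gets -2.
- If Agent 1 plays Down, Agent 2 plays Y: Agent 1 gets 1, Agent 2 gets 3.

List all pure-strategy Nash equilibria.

This game has no pure Nash equilibrium.

Mark each player's best response to every combination of opponents' strategies; a profile where every player is best-responding is a pure Nash equilibrium.
Agent 1 against X: payoffs -3, 4 → best response Down.
Agent 1 against Y: payoffs 3, 1 → best response Up.
Agent 2 against Up: payoffs 1, -3 → best response X.
Agent 2 against Down: payoffs -2, 3 → best response Y.
No profile is a mutual best response for all players.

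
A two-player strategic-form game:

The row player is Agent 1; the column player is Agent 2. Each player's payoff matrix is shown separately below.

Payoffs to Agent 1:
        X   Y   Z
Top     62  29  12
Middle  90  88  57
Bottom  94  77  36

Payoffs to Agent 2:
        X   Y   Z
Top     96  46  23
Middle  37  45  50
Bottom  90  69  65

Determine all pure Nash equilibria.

(Middle, Z); (Bottom, X)

Check each profile: it is a Nash equilibrium iff no player can strictly gain by switching unilaterally.
(Top, X): Agent 1 can switch to Middle (62 → 90). Not NE.
(Top, Y): Agent 1 can switch to Middle (29 → 88). Not NE.
(Top, Z): Agent 1 can switch to Middle (12 → 57). Not NE.
(Middle, X): Agent 1 can switch to Bottom (90 → 94). Not NE.
(Middle, Y): Agent 2 can switch to Z (45 → 50). Not NE.
(Middle, Z): Agent 1 gets 57, best alternative 36; Agent 2 gets 50, best alternative 45. No profitable deviation — NE.
(Bottom, X): Agent 1 gets 94, best alternative 90; Agent 2 gets 90, best alternative 69. No profitable deviation — NE.
(Bottom, Y): Agent 1 can switch to Middle (77 → 88). Not NE.
(Bottom, Z): Agent 1 can switch to Middle (36 → 57). Not NE.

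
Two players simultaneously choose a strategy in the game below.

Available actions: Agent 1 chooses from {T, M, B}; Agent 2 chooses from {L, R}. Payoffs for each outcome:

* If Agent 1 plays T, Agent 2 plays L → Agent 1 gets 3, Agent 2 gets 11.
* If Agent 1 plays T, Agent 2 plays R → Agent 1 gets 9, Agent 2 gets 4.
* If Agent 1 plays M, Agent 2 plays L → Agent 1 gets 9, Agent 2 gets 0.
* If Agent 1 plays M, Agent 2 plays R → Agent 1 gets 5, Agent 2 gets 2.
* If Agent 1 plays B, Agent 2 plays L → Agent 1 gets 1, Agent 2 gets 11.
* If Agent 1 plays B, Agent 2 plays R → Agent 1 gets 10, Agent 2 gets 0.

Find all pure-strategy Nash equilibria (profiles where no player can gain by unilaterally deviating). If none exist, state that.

For each player, find the best response to each opponent profile; mutual best responses are the pure NE.
Agent 1 against L: payoffs 3, 9, 1 → best response M.
Agent 1 against R: payoffs 9, 5, 10 → best response B.
Agent 2 against T: payoffs 11, 4 → best response L.
Agent 2 against M: payoffs 0, 2 → best response R.
Agent 2 against B: payoffs 11, 0 → best response L.
No profile is a mutual best response for all players.

none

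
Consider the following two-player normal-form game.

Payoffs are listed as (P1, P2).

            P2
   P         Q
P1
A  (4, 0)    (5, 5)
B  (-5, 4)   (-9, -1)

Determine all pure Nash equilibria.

(A, Q)

For each strategy profile, look for a profitable unilateral deviation.
(A, P): P2 can switch to Q (0 → 5). Not NE.
(A, Q): P1 gets 5, best alternative -9; P2 gets 5, best alternative 0. No profitable deviation — NE.
(B, P): P1 can switch to A (-5 → 4). Not NE.
(B, Q): P1 can switch to A (-9 → 5). Not NE.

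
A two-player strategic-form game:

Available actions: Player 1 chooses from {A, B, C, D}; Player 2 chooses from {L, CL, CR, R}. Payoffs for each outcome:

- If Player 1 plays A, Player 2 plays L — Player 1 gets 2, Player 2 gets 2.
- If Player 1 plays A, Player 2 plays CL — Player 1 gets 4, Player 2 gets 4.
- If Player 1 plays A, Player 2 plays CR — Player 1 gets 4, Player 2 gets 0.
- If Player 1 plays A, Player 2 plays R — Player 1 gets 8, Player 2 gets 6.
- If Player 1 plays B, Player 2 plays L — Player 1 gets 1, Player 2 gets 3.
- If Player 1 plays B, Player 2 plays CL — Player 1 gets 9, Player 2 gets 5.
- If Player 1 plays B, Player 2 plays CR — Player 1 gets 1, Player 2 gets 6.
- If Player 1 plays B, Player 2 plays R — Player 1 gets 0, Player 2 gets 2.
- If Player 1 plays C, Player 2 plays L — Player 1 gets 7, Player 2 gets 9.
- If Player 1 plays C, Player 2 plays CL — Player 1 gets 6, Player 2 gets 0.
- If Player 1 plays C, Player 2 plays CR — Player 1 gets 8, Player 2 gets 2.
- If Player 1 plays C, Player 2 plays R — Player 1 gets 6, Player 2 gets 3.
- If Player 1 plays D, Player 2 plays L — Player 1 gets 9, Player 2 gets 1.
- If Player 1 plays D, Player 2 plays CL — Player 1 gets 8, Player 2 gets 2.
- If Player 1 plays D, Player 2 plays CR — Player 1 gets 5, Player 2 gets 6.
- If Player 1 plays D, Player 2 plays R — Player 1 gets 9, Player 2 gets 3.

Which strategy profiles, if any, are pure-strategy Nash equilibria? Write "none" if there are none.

This game has no pure Nash equilibrium.

Player 1 against L: payoffs 2, 1, 7, 9 → best response D.
Player 1 against CL: payoffs 4, 9, 6, 8 → best response B.
Player 1 against CR: payoffs 4, 1, 8, 5 → best response C.
Player 1 against R: payoffs 8, 0, 6, 9 → best response D.
Player 2 against A: payoffs 2, 4, 0, 6 → best response R.
Player 2 against B: payoffs 3, 5, 6, 2 → best response CR.
Player 2 against C: payoffs 9, 0, 2, 3 → best response L.
Player 2 against D: payoffs 1, 2, 6, 3 → best response CR.
No profile is a mutual best response for all players.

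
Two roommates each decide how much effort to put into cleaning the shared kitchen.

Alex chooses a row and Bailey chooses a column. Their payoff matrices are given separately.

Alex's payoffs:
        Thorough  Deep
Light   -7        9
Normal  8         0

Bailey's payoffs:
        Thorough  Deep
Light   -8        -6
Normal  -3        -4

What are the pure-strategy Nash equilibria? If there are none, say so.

The pure Nash equilibria are (Light, Deep), (Normal, Thorough).

Alex against Thorough: payoffs -7, 8 → best response Normal.
Alex against Deep: payoffs 9, 0 → best response Light.
Bailey against Light: payoffs -8, -6 → best response Deep.
Bailey against Normal: payoffs -3, -4 → best response Thorough.
Mutual best responses: (Light, Deep); (Normal, Thorough).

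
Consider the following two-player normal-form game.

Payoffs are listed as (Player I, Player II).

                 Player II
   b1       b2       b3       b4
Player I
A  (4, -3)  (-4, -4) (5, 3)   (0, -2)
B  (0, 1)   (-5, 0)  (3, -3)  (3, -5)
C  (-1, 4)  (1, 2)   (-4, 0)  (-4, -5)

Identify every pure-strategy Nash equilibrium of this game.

Check each profile: it is a Nash equilibrium iff no player can strictly gain by switching unilaterally.
(A, b1): Player II can switch to b3 (-3 → 3). Not NE.
(A, b2): Player I can switch to C (-4 → 1). Not NE.
(A, b3): Player I gets 5, best alternative 3; Player II gets 3, best alternative -2. No profitable deviation — NE.
(A, b4): Player I can switch to B (0 → 3). Not NE.
(B, b1): Player I can switch to A (0 → 4). Not NE.
(B, b2): Player I can switch to A (-5 → -4). Not NE.
(B, b3): Player I can switch to A (3 → 5). Not NE.
(B, b4): Player II can switch to b1 (-5 → 1). Not NE.
(C, b1): Player I can switch to A (-1 → 4). Not NE.
(C, b2): Player II can switch to b1 (2 → 4). Not NE.
(C, b3): Player I can switch to A (-4 → 5). Not NE.
(C, b4): Player I can switch to A (-4 → 0). Not NE.

Pure NE: (A, b3)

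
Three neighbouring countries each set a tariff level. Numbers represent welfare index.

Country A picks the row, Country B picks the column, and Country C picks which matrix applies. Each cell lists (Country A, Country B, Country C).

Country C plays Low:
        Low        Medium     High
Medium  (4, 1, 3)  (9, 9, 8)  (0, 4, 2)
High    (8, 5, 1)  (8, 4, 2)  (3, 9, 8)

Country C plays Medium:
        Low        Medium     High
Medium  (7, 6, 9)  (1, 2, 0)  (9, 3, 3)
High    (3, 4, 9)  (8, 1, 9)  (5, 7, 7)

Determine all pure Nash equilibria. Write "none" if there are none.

(Medium, Low, Medium); (Medium, Medium, Low); (High, High, Low)

(Medium, Low, Low): Country A can switch to High (4 → 8). Not NE.
(Medium, Low, Medium): Country A gets 7, best alternative 3; Country B gets 6, best alternative 3; Country C gets 9, best alternative 3. No profitable deviation — NE.
(Medium, Medium, Low): Country A gets 9, best alternative 8; Country B gets 9, best alternative 4; Country C gets 8, best alternative 0. No profitable deviation — NE.
(Medium, Medium, Medium): Country A can switch to High (1 → 8). Not NE.
(Medium, High, Low): Country A can switch to High (0 → 3). Not NE.
(Medium, High, Medium): Country B can switch to Low (3 → 6). Not NE.
(High, Low, Low): Country B can switch to High (5 → 9). Not NE.
(High, Low, Medium): Country A can switch to Medium (3 → 7). Not NE.
(High, Medium, Low): Country A can switch to Medium (8 → 9). Not NE.
(High, Medium, Medium): Country B can switch to Low (1 → 4). Not NE.
(High, High, Low): Country A gets 3, best alternative 0; Country B gets 9, best alternative 5; Country C gets 8, best alternative 7. No profitable deviation — NE.
(The remaining 1 profile has a profitable deviation by the same check.)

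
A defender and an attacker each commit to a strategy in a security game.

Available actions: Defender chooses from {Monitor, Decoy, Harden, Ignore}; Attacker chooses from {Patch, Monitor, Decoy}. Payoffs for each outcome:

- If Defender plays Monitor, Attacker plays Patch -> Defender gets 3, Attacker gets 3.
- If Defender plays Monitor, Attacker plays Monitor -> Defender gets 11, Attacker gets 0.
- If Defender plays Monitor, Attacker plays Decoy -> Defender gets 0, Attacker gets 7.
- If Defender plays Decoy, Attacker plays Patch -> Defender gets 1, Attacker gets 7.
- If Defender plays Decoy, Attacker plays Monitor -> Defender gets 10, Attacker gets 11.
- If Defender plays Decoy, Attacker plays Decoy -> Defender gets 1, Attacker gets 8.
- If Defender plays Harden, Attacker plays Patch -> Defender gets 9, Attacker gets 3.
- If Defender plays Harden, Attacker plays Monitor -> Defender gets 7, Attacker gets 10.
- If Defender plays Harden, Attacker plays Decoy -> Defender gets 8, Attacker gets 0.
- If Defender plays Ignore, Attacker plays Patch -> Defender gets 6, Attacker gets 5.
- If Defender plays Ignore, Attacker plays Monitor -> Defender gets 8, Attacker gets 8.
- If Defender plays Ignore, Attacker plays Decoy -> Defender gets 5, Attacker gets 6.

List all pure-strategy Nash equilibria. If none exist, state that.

This game has no pure Nash equilibrium.

(Monitor, Patch): Defender can switch to Harden (3 → 9). Not NE.
(Monitor, Monitor): Attacker can switch to Patch (0 → 3). Not NE.
(Monitor, Decoy): Defender can switch to Decoy (0 → 1). Not NE.
(Decoy, Patch): Defender can switch to Monitor (1 → 3). Not NE.
(Decoy, Monitor): Defender can switch to Monitor (10 → 11). Not NE.
(Decoy, Decoy): Defender can switch to Harden (1 → 8). Not NE.
(Harden, Patch): Attacker can switch to Monitor (3 → 10). Not NE.
(Harden, Monitor): Defender can switch to Monitor (7 → 11). Not NE.
(Harden, Decoy): Attacker can switch to Patch (0 → 3). Not NE.
(Ignore, Patch): Defender can switch to Harden (6 → 9). Not NE.
(The remaining 2 profiles each have a profitable deviation by the same check.)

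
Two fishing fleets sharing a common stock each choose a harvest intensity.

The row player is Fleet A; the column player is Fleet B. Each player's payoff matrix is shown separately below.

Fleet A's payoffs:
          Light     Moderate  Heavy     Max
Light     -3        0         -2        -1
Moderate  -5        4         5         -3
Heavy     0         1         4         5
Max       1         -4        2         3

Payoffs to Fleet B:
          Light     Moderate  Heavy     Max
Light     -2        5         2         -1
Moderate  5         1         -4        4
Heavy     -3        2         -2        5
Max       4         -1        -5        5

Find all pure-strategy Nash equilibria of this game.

(Heavy, Max)

(Light, Light): Fleet A can switch to Heavy (-3 → 0). Not NE.
(Light, Moderate): Fleet A can switch to Moderate (0 → 4). Not NE.
(Light, Heavy): Fleet A can switch to Moderate (-2 → 5). Not NE.
(Light, Max): Fleet A can switch to Heavy (-1 → 5). Not NE.
(Moderate, Light): Fleet A can switch to Light (-5 → -3). Not NE.
(Moderate, Moderate): Fleet B can switch to Light (1 → 5). Not NE.
(Moderate, Heavy): Fleet B can switch to Light (-4 → 5). Not NE.
(Moderate, Max): Fleet A can switch to Light (-3 → -1). Not NE.
(Heavy, Light): Fleet A can switch to Max (0 → 1). Not NE.
(Heavy, Moderate): Fleet A can switch to Moderate (1 → 4). Not NE.
(Heavy, Heavy): Fleet A can switch to Moderate (4 → 5). Not NE.
(Heavy, Max): Fleet A gets 5, best alternative 3; Fleet B gets 5, best alternative 2. No profitable deviation — NE.
(Max, Light): Fleet B can switch to Max (4 → 5). Not NE.
(The remaining 3 profiles each have a profitable deviation by the same check.)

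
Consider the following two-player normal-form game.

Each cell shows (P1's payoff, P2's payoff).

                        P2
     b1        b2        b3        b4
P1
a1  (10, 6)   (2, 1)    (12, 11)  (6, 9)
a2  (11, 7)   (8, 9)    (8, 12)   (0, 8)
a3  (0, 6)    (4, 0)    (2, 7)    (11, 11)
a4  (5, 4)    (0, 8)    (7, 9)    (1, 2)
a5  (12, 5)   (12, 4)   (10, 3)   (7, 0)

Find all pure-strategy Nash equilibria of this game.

(a1, b3) and (a3, b4) and (a5, b1)

Mark each player's best response to every combination of opponents' strategies; a profile where every player is best-responding is a pure Nash equilibrium.
P1 against b1: payoffs 10, 11, 0, 5, 12 → best response a5.
P1 against b2: payoffs 2, 8, 4, 0, 12 → best response a5.
P1 against b3: payoffs 12, 8, 2, 7, 10 → best response a1.
P1 against b4: payoffs 6, 0, 11, 1, 7 → best response a3.
P2 against a1: payoffs 6, 1, 11, 9 → best response b3.
P2 against a2: payoffs 7, 9, 12, 8 → best response b3.
P2 against a3: payoffs 6, 0, 7, 11 → best response b4.
P2 against a4: payoffs 4, 8, 9, 2 → best response b3.
P2 against a5: payoffs 5, 4, 3, 0 → best response b1.
Mutual best responses: (a1, b3); (a3, b4); (a5, b1).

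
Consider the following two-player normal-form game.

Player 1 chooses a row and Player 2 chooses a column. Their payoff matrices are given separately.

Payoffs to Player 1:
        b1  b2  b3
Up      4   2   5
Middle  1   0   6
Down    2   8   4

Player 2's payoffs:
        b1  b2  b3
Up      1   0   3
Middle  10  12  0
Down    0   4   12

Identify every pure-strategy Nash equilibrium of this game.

Player 1 against b1: payoffs 4, 1, 2 → best response Up.
Player 1 against b2: payoffs 2, 0, 8 → best response Down.
Player 1 against b3: payoffs 5, 6, 4 → best response Middle.
Player 2 against Up: payoffs 1, 0, 3 → best response b3.
Player 2 against Middle: payoffs 10, 12, 0 → best response b2.
Player 2 against Down: payoffs 0, 4, 12 → best response b3.
No profile is a mutual best response for all players.

This game has no pure Nash equilibrium.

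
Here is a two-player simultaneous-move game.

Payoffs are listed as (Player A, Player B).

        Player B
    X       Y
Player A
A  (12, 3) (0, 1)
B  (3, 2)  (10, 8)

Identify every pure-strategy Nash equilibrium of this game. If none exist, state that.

(A, X): Player A gets 12, best alternative 3; Player B gets 3, best alternative 1. No profitable deviation — NE.
(A, Y): Player A can switch to B (0 → 10). Not NE.
(B, X): Player A can switch to A (3 → 12). Not NE.
(B, Y): Player A gets 10, best alternative 0; Player B gets 8, best alternative 2. No profitable deviation — NE.

(A, X), (B, Y)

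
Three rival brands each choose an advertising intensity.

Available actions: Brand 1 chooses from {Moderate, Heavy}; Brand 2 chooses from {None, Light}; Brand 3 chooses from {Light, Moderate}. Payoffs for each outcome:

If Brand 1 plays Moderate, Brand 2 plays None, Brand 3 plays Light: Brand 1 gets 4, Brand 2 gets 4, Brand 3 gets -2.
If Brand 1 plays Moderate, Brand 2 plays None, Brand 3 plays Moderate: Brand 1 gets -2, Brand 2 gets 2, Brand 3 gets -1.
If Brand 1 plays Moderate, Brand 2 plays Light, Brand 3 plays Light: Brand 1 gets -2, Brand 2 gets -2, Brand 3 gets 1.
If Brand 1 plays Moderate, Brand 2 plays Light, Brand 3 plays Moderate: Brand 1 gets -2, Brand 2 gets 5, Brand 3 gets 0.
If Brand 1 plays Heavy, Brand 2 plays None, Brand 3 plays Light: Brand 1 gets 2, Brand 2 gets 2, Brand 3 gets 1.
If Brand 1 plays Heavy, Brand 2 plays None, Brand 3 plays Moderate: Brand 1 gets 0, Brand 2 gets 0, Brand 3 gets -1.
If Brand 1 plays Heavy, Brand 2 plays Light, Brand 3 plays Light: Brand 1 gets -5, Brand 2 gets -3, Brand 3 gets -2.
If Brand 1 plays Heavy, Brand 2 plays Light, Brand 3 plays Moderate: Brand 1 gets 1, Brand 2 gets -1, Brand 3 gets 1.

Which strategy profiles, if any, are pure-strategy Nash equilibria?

For each player, find the best response to each opponent profile; mutual best responses are the pure NE.
Brand 1 against (None, Light): payoffs 4, 2 → best response Moderate.
Brand 1 against (None, Moderate): payoffs -2, 0 → best response Heavy.
Brand 1 against (Light, Light): payoffs -2, -5 → best response Moderate.
Brand 1 against (Light, Moderate): payoffs -2, 1 → best response Heavy.
Brand 2 against (Moderate, Light): payoffs 4, -2 → best response None.
Brand 2 against (Moderate, Moderate): payoffs 2, 5 → best response Light.
Brand 2 against (Heavy, Light): payoffs 2, -3 → best response None.
Brand 2 against (Heavy, Moderate): payoffs 0, -1 → best response None.
Brand 3 against (Moderate, None): payoffs -2, -1 → best response Moderate.
Brand 3 against (Moderate, Light): payoffs 1, 0 → best response Light.
Brand 3 against (Heavy, None): payoffs 1, -1 → best response Light.
Brand 3 against (Heavy, Light): payoffs -2, 1 → best response Moderate.
No profile is a mutual best response for all players.

This game has no pure Nash equilibrium.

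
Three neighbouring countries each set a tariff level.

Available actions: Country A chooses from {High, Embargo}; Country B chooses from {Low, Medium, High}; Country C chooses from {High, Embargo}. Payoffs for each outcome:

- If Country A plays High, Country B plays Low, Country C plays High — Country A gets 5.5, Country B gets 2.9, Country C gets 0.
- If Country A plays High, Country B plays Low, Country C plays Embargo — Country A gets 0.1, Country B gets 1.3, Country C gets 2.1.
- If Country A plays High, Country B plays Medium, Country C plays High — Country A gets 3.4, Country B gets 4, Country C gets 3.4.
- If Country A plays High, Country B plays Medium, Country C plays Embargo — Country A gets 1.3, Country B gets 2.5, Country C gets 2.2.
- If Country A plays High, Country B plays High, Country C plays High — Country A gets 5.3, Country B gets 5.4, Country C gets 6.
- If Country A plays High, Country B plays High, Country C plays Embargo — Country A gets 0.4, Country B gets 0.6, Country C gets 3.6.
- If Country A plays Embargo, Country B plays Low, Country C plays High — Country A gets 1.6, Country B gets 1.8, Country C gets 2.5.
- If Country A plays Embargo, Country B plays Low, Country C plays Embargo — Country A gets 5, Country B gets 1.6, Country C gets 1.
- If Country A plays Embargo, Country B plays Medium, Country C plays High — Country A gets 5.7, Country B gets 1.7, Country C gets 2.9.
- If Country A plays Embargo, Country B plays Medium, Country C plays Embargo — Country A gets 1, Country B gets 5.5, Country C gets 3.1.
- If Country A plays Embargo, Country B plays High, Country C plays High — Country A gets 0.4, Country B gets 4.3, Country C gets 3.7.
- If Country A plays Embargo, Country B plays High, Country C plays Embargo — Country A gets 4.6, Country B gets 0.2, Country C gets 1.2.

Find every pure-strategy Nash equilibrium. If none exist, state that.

Pure NE: (High, High, High)

For each strategy profile, look for a profitable unilateral deviation.
(High, Low, High): Country B can switch to Medium (2.9 → 4). Not NE.
(High, Low, Embargo): Country A can switch to Embargo (0.1 → 5). Not NE.
(High, Medium, High): Country A can switch to Embargo (3.4 → 5.7). Not NE.
(High, Medium, Embargo): Country C can switch to High (2.2 → 3.4). Not NE.
(High, High, High): Country A gets 5.3, best alternative 0.4; Country B gets 5.4, best alternative 4; Country C gets 6, best alternative 3.6. No profitable deviation — NE.
(High, High, Embargo): Country A can switch to Embargo (0.4 → 4.6). Not NE.
(Embargo, Low, High): Country A can switch to High (1.6 → 5.5). Not NE.
(The remaining 5 profiles each have a profitable deviation by the same check.)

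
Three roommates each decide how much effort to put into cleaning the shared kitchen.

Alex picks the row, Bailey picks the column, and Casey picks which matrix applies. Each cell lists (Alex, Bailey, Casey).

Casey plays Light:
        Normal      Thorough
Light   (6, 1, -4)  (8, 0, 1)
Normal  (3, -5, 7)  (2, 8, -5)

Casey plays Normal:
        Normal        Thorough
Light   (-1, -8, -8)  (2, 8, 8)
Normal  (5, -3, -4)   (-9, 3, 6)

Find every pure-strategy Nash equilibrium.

The pure Nash equilibria are (Light, Normal, Light); (Light, Thorough, Normal).

Alex against (Normal, Light): payoffs 6, 3 → best response Light.
Alex against (Normal, Normal): payoffs -1, 5 → best response Normal.
Alex against (Thorough, Light): payoffs 8, 2 → best response Light.
Alex against (Thorough, Normal): payoffs 2, -9 → best response Light.
Bailey against (Light, Light): payoffs 1, 0 → best response Normal.
Bailey against (Light, Normal): payoffs -8, 8 → best response Thorough.
Bailey against (Normal, Light): payoffs -5, 8 → best response Thorough.
Bailey against (Normal, Normal): payoffs -3, 3 → best response Thorough.
Casey against (Light, Normal): payoffs -4, -8 → best response Light.
Casey against (Light, Thorough): payoffs 1, 8 → best response Normal.
Casey against (Normal, Normal): payoffs 7, -4 → best response Light.
Casey against (Normal, Thorough): payoffs -5, 6 → best response Normal.
Mutual best responses: (Light, Normal, Light); (Light, Thorough, Normal).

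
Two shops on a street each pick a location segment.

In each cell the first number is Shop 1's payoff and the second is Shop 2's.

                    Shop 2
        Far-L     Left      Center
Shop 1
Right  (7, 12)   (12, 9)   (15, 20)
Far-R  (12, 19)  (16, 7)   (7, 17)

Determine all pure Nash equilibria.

(Right, Center), (Far-R, Far-L)

Shop 1 against Far-L: payoffs 7, 12 → best response Far-R.
Shop 1 against Left: payoffs 12, 16 → best response Far-R.
Shop 1 against Center: payoffs 15, 7 → best response Right.
Shop 2 against Right: payoffs 12, 9, 20 → best response Center.
Shop 2 against Far-R: payoffs 19, 7, 17 → best response Far-L.
Mutual best responses: (Right, Center); (Far-R, Far-L).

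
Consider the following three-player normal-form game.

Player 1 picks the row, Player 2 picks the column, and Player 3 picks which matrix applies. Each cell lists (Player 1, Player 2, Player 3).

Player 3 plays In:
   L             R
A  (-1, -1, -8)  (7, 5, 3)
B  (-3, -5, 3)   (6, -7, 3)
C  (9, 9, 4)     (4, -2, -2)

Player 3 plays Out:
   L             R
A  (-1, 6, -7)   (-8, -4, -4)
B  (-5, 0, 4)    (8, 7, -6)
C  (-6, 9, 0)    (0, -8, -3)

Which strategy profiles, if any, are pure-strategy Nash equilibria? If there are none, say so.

Pure-strategy Nash equilibria: (A, L, Out) and (A, R, In) and (C, L, In)

For each player, find the best response to each opponent profile; mutual best responses are the pure NE.
Player 1 against (L, In): payoffs -1, -3, 9 → best response C.
Player 1 against (L, Out): payoffs -1, -5, -6 → best response A.
Player 1 against (R, In): payoffs 7, 6, 4 → best response A.
Player 1 against (R, Out): payoffs -8, 8, 0 → best response B.
Player 2 against (A, In): payoffs -1, 5 → best response R.
Player 2 against (A, Out): payoffs 6, -4 → best response L.
Player 2 against (B, In): payoffs -5, -7 → best response L.
Player 2 against (B, Out): payoffs 0, 7 → best response R.
Player 2 against (C, In): payoffs 9, -2 → best response L.
Player 2 against (C, Out): payoffs 9, -8 → best response L.
Player 3 against (A, L): payoffs -8, -7 → best response Out.
Player 3 against (A, R): payoffs 3, -4 → best response In.
Player 3 against (B, L): payoffs 3, 4 → best response Out.
Player 3 against (B, R): payoffs 3, -6 → best response In.
Player 3 against (C, L): payoffs 4, 0 → best response In.
Player 3 against (C, R): payoffs -2, -3 → best response In.
Mutual best responses: (A, L, Out); (A, R, In); (C, L, In).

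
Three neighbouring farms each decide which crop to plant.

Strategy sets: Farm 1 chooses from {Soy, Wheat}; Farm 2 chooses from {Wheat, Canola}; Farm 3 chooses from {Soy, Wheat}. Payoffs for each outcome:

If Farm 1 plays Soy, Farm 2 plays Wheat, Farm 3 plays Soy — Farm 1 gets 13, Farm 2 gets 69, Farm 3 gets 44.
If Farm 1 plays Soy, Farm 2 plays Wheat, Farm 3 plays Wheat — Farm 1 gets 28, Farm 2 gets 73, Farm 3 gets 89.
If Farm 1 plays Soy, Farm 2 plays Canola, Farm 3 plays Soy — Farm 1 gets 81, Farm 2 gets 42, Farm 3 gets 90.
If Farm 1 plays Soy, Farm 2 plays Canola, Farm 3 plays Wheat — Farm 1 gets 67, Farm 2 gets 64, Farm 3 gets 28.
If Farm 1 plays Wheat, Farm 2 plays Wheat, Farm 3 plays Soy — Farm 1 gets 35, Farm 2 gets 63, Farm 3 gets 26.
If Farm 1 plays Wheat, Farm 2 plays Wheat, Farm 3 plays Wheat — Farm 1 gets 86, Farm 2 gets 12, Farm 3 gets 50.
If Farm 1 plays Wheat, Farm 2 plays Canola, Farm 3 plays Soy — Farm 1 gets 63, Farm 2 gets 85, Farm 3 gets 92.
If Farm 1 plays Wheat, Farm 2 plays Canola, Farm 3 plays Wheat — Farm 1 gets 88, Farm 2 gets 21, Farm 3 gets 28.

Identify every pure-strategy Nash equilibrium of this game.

none

(Soy, Wheat, Soy): Farm 1 can switch to Wheat (13 → 35). Not NE.
(Soy, Wheat, Wheat): Farm 1 can switch to Wheat (28 → 86). Not NE.
(Soy, Canola, Soy): Farm 2 can switch to Wheat (42 → 69). Not NE.
(Soy, Canola, Wheat): Farm 1 can switch to Wheat (67 → 88). Not NE.
(Wheat, Wheat, Soy): Farm 2 can switch to Canola (63 → 85). Not NE.
(Wheat, Wheat, Wheat): Farm 2 can switch to Canola (12 → 21). Not NE.
(Wheat, Canola, Soy): Farm 1 can switch to Soy (63 → 81). Not NE.
(Wheat, Canola, Wheat): Farm 3 can switch to Soy (28 → 92). Not NE.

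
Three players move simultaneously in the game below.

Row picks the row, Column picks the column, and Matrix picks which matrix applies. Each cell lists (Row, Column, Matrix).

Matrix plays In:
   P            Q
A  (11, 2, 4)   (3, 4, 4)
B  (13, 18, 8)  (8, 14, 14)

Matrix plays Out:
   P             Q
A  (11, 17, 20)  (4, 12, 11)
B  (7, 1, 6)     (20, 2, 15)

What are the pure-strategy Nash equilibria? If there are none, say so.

The pure Nash equilibria are (A, P, Out) and (B, P, In) and (B, Q, Out).

Row against (P, In): payoffs 11, 13 → best response B.
Row against (P, Out): payoffs 11, 7 → best response A.
Row against (Q, In): payoffs 3, 8 → best response B.
Row against (Q, Out): payoffs 4, 20 → best response B.
Column against (A, In): payoffs 2, 4 → best response Q.
Column against (A, Out): payoffs 17, 12 → best response P.
Column against (B, In): payoffs 18, 14 → best response P.
Column against (B, Out): payoffs 1, 2 → best response Q.
Matrix against (A, P): payoffs 4, 20 → best response Out.
Matrix against (A, Q): payoffs 4, 11 → best response Out.
Matrix against (B, P): payoffs 8, 6 → best response In.
Matrix against (B, Q): payoffs 14, 15 → best response Out.
Mutual best responses: (A, P, Out); (B, P, In); (B, Q, Out).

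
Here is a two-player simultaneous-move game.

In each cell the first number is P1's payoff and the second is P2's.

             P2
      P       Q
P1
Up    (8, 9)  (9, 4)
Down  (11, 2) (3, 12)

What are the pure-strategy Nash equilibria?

No pure-strategy Nash equilibrium.

(Up, P): P1 can switch to Down (8 → 11). Not NE.
(Up, Q): P2 can switch to P (4 → 9). Not NE.
(Down, P): P2 can switch to Q (2 → 12). Not NE.
(Down, Q): P1 can switch to Up (3 → 9). Not NE.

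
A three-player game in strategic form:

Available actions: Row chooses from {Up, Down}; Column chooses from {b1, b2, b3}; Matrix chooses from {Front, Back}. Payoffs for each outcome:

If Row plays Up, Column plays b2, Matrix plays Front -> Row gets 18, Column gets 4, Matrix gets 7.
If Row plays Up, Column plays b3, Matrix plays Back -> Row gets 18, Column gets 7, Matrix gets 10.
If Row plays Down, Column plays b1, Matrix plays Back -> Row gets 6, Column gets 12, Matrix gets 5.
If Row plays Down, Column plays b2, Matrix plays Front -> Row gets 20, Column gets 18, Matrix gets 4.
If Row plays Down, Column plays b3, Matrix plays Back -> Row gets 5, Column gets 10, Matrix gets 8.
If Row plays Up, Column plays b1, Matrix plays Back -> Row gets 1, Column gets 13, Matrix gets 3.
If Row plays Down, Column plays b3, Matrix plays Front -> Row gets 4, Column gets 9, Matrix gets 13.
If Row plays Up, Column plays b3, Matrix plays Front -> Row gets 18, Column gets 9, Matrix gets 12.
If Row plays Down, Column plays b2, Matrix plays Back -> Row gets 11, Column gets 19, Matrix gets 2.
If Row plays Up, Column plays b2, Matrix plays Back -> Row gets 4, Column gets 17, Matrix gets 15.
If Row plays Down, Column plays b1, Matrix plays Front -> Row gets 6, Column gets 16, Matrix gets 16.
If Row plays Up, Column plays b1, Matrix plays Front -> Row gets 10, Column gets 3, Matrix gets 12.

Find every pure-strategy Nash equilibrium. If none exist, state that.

(Up, b3, Front) and (Down, b2, Front)

For each player, find the best response to each opponent profile; mutual best responses are the pure NE.
Row against (b1, Front): payoffs 10, 6 → best response Up.
Row against (b1, Back): payoffs 1, 6 → best response Down.
Row against (b2, Front): payoffs 18, 20 → best response Down.
Row against (b2, Back): payoffs 4, 11 → best response Down.
Row against (b3, Front): payoffs 18, 4 → best response Up.
Row against (b3, Back): payoffs 18, 5 → best response Up.
Column against (Up, Front): payoffs 3, 4, 9 → best response b3.
Column against (Up, Back): payoffs 13, 17, 7 → best response b2.
Column against (Down, Front): payoffs 16, 18, 9 → best response b2.
Column against (Down, Back): payoffs 12, 19, 10 → best response b2.
Matrix against (Up, b1): payoffs 12, 3 → best response Front.
Matrix against (Up, b2): payoffs 7, 15 → best response Back.
Matrix against (Up, b3): payoffs 12, 10 → best response Front.
Matrix against (Down, b1): payoffs 16, 5 → best response Front.
Matrix against (Down, b2): payoffs 4, 2 → best response Front.
Matrix against (Down, b3): payoffs 13, 8 → best response Front.
Mutual best responses: (Up, b3, Front); (Down, b2, Front).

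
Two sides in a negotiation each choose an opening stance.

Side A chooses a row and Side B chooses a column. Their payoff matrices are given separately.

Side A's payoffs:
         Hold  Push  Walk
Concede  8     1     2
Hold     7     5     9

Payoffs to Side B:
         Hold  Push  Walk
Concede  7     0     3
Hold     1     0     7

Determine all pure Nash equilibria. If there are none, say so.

(Concede, Hold): Side A gets 8, best alternative 7; Side B gets 7, best alternative 3. No profitable deviation — NE.
(Concede, Push): Side A can switch to Hold (1 → 5). Not NE.
(Concede, Walk): Side A can switch to Hold (2 → 9). Not NE.
(Hold, Hold): Side A can switch to Concede (7 → 8). Not NE.
(Hold, Push): Side B can switch to Hold (0 → 1). Not NE.
(Hold, Walk): Side A gets 9, best alternative 2; Side B gets 7, best alternative 1. No profitable deviation — NE.

(Concede, Hold); (Hold, Walk)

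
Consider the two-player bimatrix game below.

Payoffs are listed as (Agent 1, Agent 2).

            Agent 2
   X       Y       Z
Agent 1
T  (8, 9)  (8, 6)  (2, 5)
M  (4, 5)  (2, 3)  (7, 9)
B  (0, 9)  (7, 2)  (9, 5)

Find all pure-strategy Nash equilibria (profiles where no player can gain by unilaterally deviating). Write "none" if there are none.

Mark each player's best response to every combination of opponents' strategies; a profile where every player is best-responding is a pure Nash equilibrium.
Agent 1 against X: payoffs 8, 4, 0 → best response T.
Agent 1 against Y: payoffs 8, 2, 7 → best response T.
Agent 1 against Z: payoffs 2, 7, 9 → best response B.
Agent 2 against T: payoffs 9, 6, 5 → best response X.
Agent 2 against M: payoffs 5, 3, 9 → best response Z.
Agent 2 against B: payoffs 9, 2, 5 → best response X.
Mutual best responses: (T, X).

(T, X)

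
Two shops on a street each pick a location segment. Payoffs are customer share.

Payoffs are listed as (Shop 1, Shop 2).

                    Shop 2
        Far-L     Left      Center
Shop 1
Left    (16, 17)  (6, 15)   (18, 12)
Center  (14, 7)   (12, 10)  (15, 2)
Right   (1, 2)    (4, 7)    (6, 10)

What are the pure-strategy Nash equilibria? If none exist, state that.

For each strategy profile, look for a profitable unilateral deviation.
(Left, Far-L): Shop 1 gets 16, best alternative 14; Shop 2 gets 17, best alternative 15. No profitable deviation — NE.
(Left, Left): Shop 1 can switch to Center (6 → 12). Not NE.
(Left, Center): Shop 2 can switch to Far-L (12 → 17). Not NE.
(Center, Far-L): Shop 1 can switch to Left (14 → 16). Not NE.
(Center, Left): Shop 1 gets 12, best alternative 6; Shop 2 gets 10, best alternative 7. No profitable deviation — NE.
(Center, Center): Shop 1 can switch to Left (15 → 18). Not NE.
(Right, Far-L): Shop 1 can switch to Left (1 → 16). Not NE.
(Right, Left): Shop 1 can switch to Left (4 → 6). Not NE.
(Right, Center): Shop 1 can switch to Left (6 → 18). Not NE.

The pure Nash equilibria are (Left, Far-L); (Center, Left).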